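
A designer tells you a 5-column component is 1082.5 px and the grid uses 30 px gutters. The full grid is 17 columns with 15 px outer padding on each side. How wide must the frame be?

3782.5 px

Subtracting 4 gutters of 30 leaves 962.5 for 5 columns, so c = 192.5 px.
Adding margins, columns and gutters: 30 + 3272.5 + 480 = 3782.5 px.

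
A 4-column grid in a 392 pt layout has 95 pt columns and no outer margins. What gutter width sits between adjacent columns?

4 pt

Columns use 380 pt, leaving 12 pt across 3 gutters = 4 pt each.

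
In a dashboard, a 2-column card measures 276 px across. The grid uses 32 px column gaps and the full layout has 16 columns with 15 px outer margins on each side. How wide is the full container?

Subtracting 1 column gap of 32 leaves 244 for 2 columns, so c = 122 px.
Adding margins, columns and gutters: 30 + 1952 + 480 = 2462 px.

2462 px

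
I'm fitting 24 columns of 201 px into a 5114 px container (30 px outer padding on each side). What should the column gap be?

Inside the margins: 5114 − 60 = 5054 px.
Columns use 4824 px, leaving 230 px across 23 column gaps = 10 px each.

10 px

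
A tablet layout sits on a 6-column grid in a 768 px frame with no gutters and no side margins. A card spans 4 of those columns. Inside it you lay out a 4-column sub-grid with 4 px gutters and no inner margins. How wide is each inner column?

6c = 768 → c = 128 px.
4-column span = 4·128 = 512 px.
512 − 3·4 = 500; ÷4 gives d = 125 px.

125 px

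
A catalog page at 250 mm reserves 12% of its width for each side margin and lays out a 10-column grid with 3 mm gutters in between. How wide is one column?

250 × (1 − 2·12%) = 250 × 76% = 190 mm for the columns.
10 columns + 9 gutters: 10c + 9·3 = 190.
10c = 190 − 27 = 163, so c = 16.3 mm.

16.3 mm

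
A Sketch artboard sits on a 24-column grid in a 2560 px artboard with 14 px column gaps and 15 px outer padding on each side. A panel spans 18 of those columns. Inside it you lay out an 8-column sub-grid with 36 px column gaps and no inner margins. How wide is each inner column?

Inside the margins: 2560 − 30 = 2530 px.
24c + 23·14 = 2530 → 24c = 2208 → c = 92 px.
Span of 18: 18·92 + 17·14 = 1656 + 238 = 1894 px.
1894 − 7·36 = 1642; ÷8 gives d = 205.25 px.

205.25 px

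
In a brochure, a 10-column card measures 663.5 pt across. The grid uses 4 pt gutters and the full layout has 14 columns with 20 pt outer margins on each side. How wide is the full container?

Subtracting 9 gutters of 4 leaves 627.5 for 10 columns, so c = 62.75 pt.
Container = 2·20 + 14·62.75 + 13·4 = 40 + 878.5 + 52 = 970.5 pt.

970.5 pt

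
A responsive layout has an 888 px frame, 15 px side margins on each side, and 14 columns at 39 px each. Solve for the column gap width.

24 px

Take off 30 px of margins, leaving 858 px.
14·39 + 13g = 858 → 13g = 312 → g = 24 px.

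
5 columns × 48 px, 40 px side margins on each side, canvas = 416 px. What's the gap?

24 px

Content width = 416 − 2·40 = 336 px.
5·48 + 4g = 336 → 4g = 96 → g = 24 px.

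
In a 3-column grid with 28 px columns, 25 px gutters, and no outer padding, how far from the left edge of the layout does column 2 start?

No margin, so column 2 starts at 1·(column + gutter) = 1·53 = 53 px.

53 px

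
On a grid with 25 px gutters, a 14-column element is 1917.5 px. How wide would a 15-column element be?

2056.25 px

Subtracting 13 gutters of 25 leaves 1592.5 for 14 columns, so c = 113.75 px.
15-column span = 15·113.75 + 14·25 = 2056.25 px.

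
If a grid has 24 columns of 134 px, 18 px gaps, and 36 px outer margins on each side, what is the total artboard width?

Adding margins, columns and gutters: 72 + 3216 + 414 = 3702 px.

3702 px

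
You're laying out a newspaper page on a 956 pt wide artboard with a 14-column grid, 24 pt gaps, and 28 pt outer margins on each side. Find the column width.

42 pt

Content width = 956 − 2·28 = 900 pt.
14 columns + 13 gaps: 14c + 13·24 = 900.
14c = 900 − 312 = 588, so c = 42 pt.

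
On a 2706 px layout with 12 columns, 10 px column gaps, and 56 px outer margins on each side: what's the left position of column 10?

2009 px

Subtract both margins: 2706 − 2·56 = 2594 px.
12c + 11·10 = 2594 → 12c = 2484 → c = 207 px.
Column 10 starts at margin + 9·(column + gutter) = 56 + 9·217 = 2009 px.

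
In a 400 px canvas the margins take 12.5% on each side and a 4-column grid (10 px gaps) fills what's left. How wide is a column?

67.5 px

Each margin = 12.5% of 400 = 50 px; content = 400 − 2·50 = 300 px.
4c + 3·10 = 300 → 4c = 270 → c = 67.5 px.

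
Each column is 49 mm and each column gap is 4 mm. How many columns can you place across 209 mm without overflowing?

k columns need k·49 + (k−1)·4 = k·53 − 4.
k·53 − 4 ≤ 209 → k ≤ 213 / 53 ≈ 4.02, so k = 4.

4 columns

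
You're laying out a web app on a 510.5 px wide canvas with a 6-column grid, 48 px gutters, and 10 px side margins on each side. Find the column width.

Content width = 510.5 − 2·10 = 490.5 px.
6c + 5·48 = 490.5 → 6c = 250.5 → c = 41.75 px.

41.75 px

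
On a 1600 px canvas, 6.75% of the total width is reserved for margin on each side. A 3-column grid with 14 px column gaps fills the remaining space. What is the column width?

1600 × (1 − 2·6.75%) = 1600 × 86.5% = 1384 px for the columns.
Subtracting 2 column gaps of 14 leaves 1356 for 3 columns, so c = 452 px.

452 px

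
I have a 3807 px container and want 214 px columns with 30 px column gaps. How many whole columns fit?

15 columns: 15·214 + 14·30 = 3630 px ≤ 3807.
16 columns: 3874 px > 3807. So 15.

15 columns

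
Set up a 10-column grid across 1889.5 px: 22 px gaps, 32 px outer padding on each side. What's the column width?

Content width = 1889.5 − 2·32 = 1825.5 px.
10 columns + 9 gaps: 10c + 9·22 = 1825.5.
10c = 1825.5 − 198 = 1627.5, so c = 162.75 px.

162.75 px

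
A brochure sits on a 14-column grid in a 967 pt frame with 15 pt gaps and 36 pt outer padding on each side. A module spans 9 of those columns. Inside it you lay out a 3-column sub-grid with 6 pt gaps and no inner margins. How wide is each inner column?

186 pt

Take off 72 pt of margins, leaving 895 pt.
14c + 13·15 = 895 → 14c = 700 → c = 50 pt.
Span of 9: 9·50 + 8·15 = 450 + 120 = 570 pt.
3d + 2·6 = 570 → 3d = 558 → d = 186 pt.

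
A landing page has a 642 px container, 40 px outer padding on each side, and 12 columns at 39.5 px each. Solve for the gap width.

Inside the margins: 642 − 80 = 562 px.
Columns use 474 px, leaving 88 px across 11 gaps = 8 px each.

8 px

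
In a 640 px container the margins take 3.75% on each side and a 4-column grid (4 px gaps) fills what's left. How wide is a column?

640 × (1 − 2·3.75%) = 640 × 92.5% = 592 px for the columns.
592 − 3·4 = 580; ÷4 gives c = 145 px.

145 px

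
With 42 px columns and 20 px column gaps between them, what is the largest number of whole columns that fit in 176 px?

k columns need k·42 + (k−1)·20 = k·62 − 20.
k·62 − 20 ≤ 176 → k ≤ 196 / 62 ≈ 3.16, so k = 3.

3 columns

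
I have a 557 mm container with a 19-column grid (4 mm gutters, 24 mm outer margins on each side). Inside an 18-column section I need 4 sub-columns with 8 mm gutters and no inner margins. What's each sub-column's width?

114.5 mm

Take off 48 mm of margins, leaving 509 mm.
509 − 18·4 = 437; ÷19 gives c = 23 mm.
Span of 18: 18·23 + 17·4 = 414 + 68 = 482 mm.
482 − 3·8 = 458; ÷4 gives d = 114.5 mm.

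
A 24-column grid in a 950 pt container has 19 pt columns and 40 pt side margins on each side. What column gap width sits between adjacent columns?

Inside the margins: 950 − 80 = 870 pt.
24 columns take 24·19 = 456 pt; remaining 414 splits into 23 column gaps.
g = 414 / 23 = 18 pt.

18 pt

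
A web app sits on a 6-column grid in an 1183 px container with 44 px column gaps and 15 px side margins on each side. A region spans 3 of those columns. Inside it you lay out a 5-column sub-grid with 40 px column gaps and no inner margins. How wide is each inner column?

Subtract both margins: 1183 − 2·15 = 1153 px.
1153 − 5·44 = 933; ÷6 gives c = 155.5 px.
3 columns plus 2 column gaps: 466.5 + 88 = 554.5 px.
5d + 4·40 = 554.5 → 5d = 394.5 → d = 78.9 px.

78.9 px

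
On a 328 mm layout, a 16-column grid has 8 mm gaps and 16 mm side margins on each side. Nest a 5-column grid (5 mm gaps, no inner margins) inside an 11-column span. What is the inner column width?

Subtract both margins: 328 − 2·16 = 296 mm.
16c + 15·8 = 296 → 16c = 176 → c = 11 mm.
Span of 11: 11·11 + 10·8 = 121 + 80 = 201 mm.
5d + 4·5 = 201 → 5d = 181 → d = 36.2 mm.

36.2 mm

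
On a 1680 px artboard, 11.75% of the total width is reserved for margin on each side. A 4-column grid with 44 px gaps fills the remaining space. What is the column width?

288.3 px

1680 × (1 − 2·11.75%) = 1680 × 76.5% = 1285.2 px for the columns.
4c + 3·44 = 1285.2 → 4c = 1153.2 → c = 288.3 px.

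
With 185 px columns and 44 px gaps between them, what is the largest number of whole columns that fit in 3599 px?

15 columns

Each extra column adds 185 + 44 = 229 px.
(3599 + 44) / 229 = 15.91, so 15 columns fit.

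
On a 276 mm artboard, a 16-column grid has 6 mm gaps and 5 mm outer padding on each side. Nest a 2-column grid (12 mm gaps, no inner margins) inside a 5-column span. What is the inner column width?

Take off 10 mm of margins, leaving 266 mm.
16 columns + 15 gaps: 16c + 15·6 = 266.
16c = 266 − 90 = 176, so c = 11 mm.
5-column span = 5·11 + 4·6 = 79 mm.
2d + 1·12 = 79 → 2d = 67 → d = 33.5 mm.

33.5 mm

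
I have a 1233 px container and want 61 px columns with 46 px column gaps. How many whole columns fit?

Each extra column adds 61 + 46 = 107 px.
(1233 + 46) / 107 = 11.95, so 11 columns fit.

11 columns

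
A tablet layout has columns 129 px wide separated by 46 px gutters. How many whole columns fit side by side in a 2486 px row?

14 columns: 14·129 + 13·46 = 2404 px ≤ 2486.
15 columns: 2579 px > 2486. So 14.

14 columns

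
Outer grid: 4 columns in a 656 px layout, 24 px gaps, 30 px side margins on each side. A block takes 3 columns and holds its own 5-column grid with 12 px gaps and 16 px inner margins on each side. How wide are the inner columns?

72.2 px

Inside the margins: 656 − 60 = 596 px.
4c + 3·24 = 596 → 4c = 524 → c = 131 px.
3 columns plus 2 gaps: 393 + 48 = 441 px.
Inner content = 441 − 2·16 = 409 px.
5 columns + 4 gaps: 5d + 4·12 = 409.
5d = 409 − 48 = 361, so d = 72.2 px.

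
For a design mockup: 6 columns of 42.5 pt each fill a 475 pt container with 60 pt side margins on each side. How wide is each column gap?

Subtract both margins: 475 − 2·60 = 355 pt.
Columns use 255 pt, leaving 100 pt across 5 column gaps = 20 pt each.

20 pt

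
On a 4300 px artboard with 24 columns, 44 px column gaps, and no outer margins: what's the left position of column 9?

24c + 23·44 = 4300 → 24c = 3288 → c = 137 px.
Each column+gutter stride is 181 px; with no margin, 8 of them is 1448 px.

1448 px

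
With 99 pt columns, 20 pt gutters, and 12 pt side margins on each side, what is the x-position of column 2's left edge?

Each column+gutter stride is 119 pt; 1 of them past the 12 pt margin is 12 + 119 = 131 pt.

131 pt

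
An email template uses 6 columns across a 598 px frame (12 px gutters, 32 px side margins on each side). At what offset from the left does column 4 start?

Content = 598 − 2·32 = 534 px.
Subtracting 5 gutters of 12 leaves 474 for 6 columns, so c = 79 px.
Before column 4: the margin + 3 columns + 3 gutters.
Offset = 32 + 3·(79 + 12) = 32 + 273 = 305 px.

305 px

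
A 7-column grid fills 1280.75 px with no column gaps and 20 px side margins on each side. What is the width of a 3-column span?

Inside the margins: 1280.75 − 40 = 1240.75 px.
With no column gaps, each column is 1240.75/7 = 177.25 px.
3-column span = 3·177.25 = 531.75 px.

531.75 px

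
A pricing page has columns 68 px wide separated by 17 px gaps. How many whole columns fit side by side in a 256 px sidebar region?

3 columns

Each extra column adds 68 + 17 = 85 px.
(256 + 17) / 85 = 3.21, so 3 columns fit.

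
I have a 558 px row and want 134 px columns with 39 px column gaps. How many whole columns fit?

3 columns

k columns need k·134 + (k−1)·39 = k·173 − 39.
k·173 − 39 ≤ 558 → k ≤ 597 / 173 ≈ 3.45, so k = 3.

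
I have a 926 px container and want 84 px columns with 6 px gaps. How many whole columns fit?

10 columns

10 columns: 10·84 + 9·6 = 894 px ≤ 926.
11 columns: 984 px > 926. So 10.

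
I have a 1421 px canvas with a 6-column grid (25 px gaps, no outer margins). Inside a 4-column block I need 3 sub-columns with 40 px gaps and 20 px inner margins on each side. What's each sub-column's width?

273 px

6 columns + 5 gaps: 6c + 5·25 = 1421.
6c = 1421 − 125 = 1296, so c = 216 px.
4 columns plus 3 gaps: 864 + 75 = 939 px.
Inner content = 939 − 2·20 = 899 px.
Subtracting 2 gaps of 40 leaves 819 for 3 columns, so d = 273 px.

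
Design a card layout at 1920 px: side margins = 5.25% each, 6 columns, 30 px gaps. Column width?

1920 × (1 − 2·5.25%) = 1920 × 89.5% = 1718.4 px for the columns.
6 columns + 5 gaps: 6c + 5·30 = 1718.4.
6c = 1718.4 − 150 = 1568.4, so c = 261.4 px.

261.4 px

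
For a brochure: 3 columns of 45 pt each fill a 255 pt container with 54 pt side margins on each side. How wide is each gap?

Subtract both margins: 255 − 2·54 = 147 pt.
Columns use 135 pt, leaving 12 pt across 2 gaps = 6 pt each.

6 pt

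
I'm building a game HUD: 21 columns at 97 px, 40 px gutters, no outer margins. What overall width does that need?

2837 px

Frame = 21·97 + 20·40 = 2037 + 800 = 2837 px.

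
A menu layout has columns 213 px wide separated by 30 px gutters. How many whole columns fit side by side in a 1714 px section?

7 columns

7 columns: 7·213 + 6·30 = 1671 px ≤ 1714.
8 columns: 1914 px > 1714. So 7.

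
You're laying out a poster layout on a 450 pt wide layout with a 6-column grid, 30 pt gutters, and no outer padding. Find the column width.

50 pt

6c + 5·30 = 450 → 6c = 300 → c = 50 pt.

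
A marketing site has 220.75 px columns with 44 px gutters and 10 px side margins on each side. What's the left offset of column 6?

1333.75 px

Column 6 starts at margin + 5·(column + gutter) = 10 + 5·264.75 = 1333.75 px.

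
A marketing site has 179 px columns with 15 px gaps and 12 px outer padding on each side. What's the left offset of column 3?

Column 3 starts at margin + 2·(column + gutter) = 12 + 2·194 = 400 px.

400 px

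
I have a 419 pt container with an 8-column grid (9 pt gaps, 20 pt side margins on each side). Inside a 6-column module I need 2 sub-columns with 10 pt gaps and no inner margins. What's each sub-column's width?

136 pt

Subtract both margins: 419 − 2·20 = 379 pt.
8 columns + 7 gaps: 8c + 7·9 = 379.
8c = 379 − 63 = 316, so c = 39.5 pt.
6 columns plus 5 gaps: 237 + 45 = 282 pt.
282 − 1·10 = 272; ÷2 gives d = 136 pt.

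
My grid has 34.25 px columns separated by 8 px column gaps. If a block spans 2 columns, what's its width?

76.5 px

2-column span = 2·34.25 + 1·8 = 76.5 px.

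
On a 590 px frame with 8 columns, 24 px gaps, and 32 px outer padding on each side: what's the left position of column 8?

513.25 px

Content = 590 − 2·32 = 526 px.
8c + 7·24 = 526 → 8c = 358 → c = 44.75 px.
Before column 8: the margin + 7 columns + 7 gaps.
Offset = 32 + 7·(44.75 + 24) = 32 + 481.25 = 513.25 px.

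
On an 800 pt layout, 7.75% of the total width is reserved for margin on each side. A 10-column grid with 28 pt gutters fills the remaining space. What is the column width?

Each margin = 7.75% of 800 = 62 pt; content = 800 − 2·62 = 676 pt.
Subtracting 9 gutters of 28 leaves 424 for 10 columns, so c = 42.4 pt.

42.4 pt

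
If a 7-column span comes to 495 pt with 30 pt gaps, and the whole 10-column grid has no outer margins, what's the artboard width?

7c + 6·30 = 495 → 7c = 315 → c = 45 pt.
Summing: 450 + 270 = 720 pt.

720 pt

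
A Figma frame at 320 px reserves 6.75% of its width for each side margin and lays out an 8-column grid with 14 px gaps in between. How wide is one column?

320 × (1 − 2·6.75%) = 320 × 86.5% = 276.8 px for the columns.
276.8 − 7·14 = 178.8; ÷8 gives c = 22.35 px.

22.35 px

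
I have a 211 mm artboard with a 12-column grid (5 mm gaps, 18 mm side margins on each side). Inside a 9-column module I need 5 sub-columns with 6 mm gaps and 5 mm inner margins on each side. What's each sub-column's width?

Take off 36 mm of margins, leaving 175 mm.
12c + 11·5 = 175 → 12c = 120 → c = 10 mm.
9 columns plus 8 gaps: 90 + 40 = 130 mm.
Inner content = 130 − 2·5 = 120 mm.
5d + 4·6 = 120 → 5d = 96 → d = 19.2 mm.

19.2 mm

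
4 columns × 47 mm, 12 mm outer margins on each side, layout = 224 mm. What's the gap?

Content width = 224 − 2·12 = 200 mm.
Columns use 188 mm, leaving 12 mm across 3 gaps = 4 mm each.

4 mm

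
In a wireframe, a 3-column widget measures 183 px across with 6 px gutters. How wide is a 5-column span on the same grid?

309 px

3c + 2·6 = 183 → 3c = 171 → c = 57 px.
5-column span = 5·57 + 4·6 = 309 px.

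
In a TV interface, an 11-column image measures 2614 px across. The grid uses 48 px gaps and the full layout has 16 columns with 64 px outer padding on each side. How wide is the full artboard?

Subtracting 10 gaps of 48 leaves 2134 for 11 columns, so c = 194 px.
Adding margins, columns and gutters: 128 + 3104 + 720 = 3952 px.

3952 px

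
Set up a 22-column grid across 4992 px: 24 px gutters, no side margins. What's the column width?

204 px

4992 − 21·24 = 4488; ÷22 gives c = 204 px.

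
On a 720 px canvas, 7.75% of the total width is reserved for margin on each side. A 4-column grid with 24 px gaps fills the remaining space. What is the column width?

134.1 px

Each margin = 7.75% of 720 = 55.8 px; content = 720 − 2·55.8 = 608.4 px.
Subtracting 3 gaps of 24 leaves 536.4 for 4 columns, so c = 134.1 px.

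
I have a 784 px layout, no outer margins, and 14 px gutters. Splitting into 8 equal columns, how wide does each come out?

784 − 7·14 = 686; ÷8 gives c = 85.75 px.

85.75 px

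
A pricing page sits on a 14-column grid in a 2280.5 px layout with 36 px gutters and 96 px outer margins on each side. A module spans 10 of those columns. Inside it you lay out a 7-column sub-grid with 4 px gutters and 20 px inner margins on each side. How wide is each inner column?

202.5 px

Take off 192 px of margins, leaving 2088.5 px.
2088.5 − 13·36 = 1620.5; ÷14 gives c = 115.75 px.
Span of 10: 10·115.75 + 9·36 = 1157.5 + 324 = 1481.5 px.
Inner content = 1481.5 − 2·20 = 1441.5 px.
Subtracting 6 gutters of 4 leaves 1417.5 for 7 columns, so d = 202.5 px.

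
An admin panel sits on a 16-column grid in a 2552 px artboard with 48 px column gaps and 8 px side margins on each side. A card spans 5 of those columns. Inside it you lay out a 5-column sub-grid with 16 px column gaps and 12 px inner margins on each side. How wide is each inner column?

134.3 px

Outer content = 2552 − 2·8 = 2536 px.
Subtracting 15 column gaps of 48 leaves 1816 for 16 columns, so c = 113.5 px.
Span of 5: 5·113.5 + 4·48 = 567.5 + 192 = 759.5 px.
Inner content = 759.5 − 2·12 = 735.5 px.
735.5 − 4·16 = 671.5; ÷5 gives d = 134.3 px.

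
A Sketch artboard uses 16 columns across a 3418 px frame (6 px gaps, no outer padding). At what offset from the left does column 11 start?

16 columns + 15 gaps: 16c + 15·6 = 3418.
16c = 3418 − 90 = 3328, so c = 208 px.
Before column 11: 10 columns + 10 gaps.
Offset = 10·(208 + 6) = 10·214 = 2140 px.

2140 px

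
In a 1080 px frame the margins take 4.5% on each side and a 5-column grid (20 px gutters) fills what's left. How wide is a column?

Each margin = 4.5% of 1080 = 48.6 px; content = 1080 − 2·48.6 = 982.8 px.
5 columns + 4 gutters: 5c + 4·20 = 982.8.
5c = 982.8 − 80 = 902.8, so c = 180.56 px.

180.56 px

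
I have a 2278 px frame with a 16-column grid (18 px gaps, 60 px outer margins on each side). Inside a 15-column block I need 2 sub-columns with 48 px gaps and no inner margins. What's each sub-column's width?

987 px

Inside the margins: 2278 − 120 = 2158 px.
2158 − 15·18 = 1888; ÷16 gives c = 118 px.
15 columns plus 14 gaps: 1770 + 252 = 2022 px.
2 columns + 1 gap: 2d + 1·48 = 2022.
2d = 2022 − 48 = 1974, so d = 987 px.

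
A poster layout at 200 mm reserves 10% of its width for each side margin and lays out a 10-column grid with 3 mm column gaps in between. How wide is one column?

13.3 mm

200 × (1 − 2·10%) = 200 × 80% = 160 mm for the columns.
10 columns + 9 column gaps: 10c + 9·3 = 160.
10c = 160 − 27 = 133, so c = 13.3 mm.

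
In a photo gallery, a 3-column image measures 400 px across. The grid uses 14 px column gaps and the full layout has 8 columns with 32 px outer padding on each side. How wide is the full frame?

1154 px

Subtracting 2 column gaps of 14 leaves 372 for 3 columns, so c = 124 px.
Adding margins, columns and gutters: 64 + 992 + 98 = 1154 px.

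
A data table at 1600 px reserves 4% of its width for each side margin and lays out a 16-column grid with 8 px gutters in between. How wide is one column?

84.5 px

Margins: 4% × 1600 = 64 px each, so content = 1600 − 128 = 1472 px.
16c + 15·8 = 1472 → 16c = 1352 → c = 84.5 px.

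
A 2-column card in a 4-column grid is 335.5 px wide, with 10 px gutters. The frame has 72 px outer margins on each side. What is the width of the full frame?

335.5 − 1·10 = 325.5; ÷2 gives c = 162.75 px.
Adding margins, columns and gutters: 144 + 651 + 30 = 825 px.

825 px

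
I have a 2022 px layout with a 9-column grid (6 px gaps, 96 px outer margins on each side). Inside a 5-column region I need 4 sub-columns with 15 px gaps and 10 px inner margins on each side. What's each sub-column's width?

237.25 px

Inside the margins: 2022 − 192 = 1830 px.
1830 − 8·6 = 1782; ÷9 gives c = 198 px.
5 columns plus 4 gaps: 990 + 24 = 1014 px.
Inner content = 1014 − 2·10 = 994 px.
Subtracting 3 gaps of 15 leaves 949 for 4 columns, so d = 237.25 px.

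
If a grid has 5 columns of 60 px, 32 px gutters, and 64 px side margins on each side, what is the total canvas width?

Adding margins, columns and gutters: 128 + 300 + 128 = 556 px.

556 px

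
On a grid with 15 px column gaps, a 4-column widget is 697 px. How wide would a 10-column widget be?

Subtracting 3 column gaps of 15 leaves 652 for 4 columns, so c = 163 px.
10-column span = 10·163 + 9·15 = 1765 px.

1765 px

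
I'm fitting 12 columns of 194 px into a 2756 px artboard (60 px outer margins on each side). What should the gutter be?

Subtract both margins: 2756 − 2·60 = 2636 px.
12 columns take 12·194 = 2328 px; remaining 308 splits into 11 gutters.
g = 308 / 11 = 28 px.

28 px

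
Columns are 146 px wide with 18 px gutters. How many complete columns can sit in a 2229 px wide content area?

13 columns: 13·146 + 12·18 = 2114 px ≤ 2229.
14 columns: 2278 px > 2229. So 13.

13 columns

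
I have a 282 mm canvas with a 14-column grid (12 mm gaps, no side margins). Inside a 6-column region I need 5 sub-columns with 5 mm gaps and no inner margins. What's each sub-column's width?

18.8 mm

14 columns + 13 gaps: 14c + 13·12 = 282.
14c = 282 − 156 = 126, so c = 9 mm.
Span of 6: 6·9 + 5·12 = 54 + 60 = 114 mm.
5 columns + 4 gaps: 5d + 4·5 = 114.
5d = 114 − 20 = 94, so d = 18.8 mm.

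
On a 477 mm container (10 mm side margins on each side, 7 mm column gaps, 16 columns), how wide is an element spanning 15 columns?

Subtract both margins: 477 − 2·10 = 457 mm.
16c + 15·7 = 457 → 16c = 352 → c = 22 mm.
15 columns plus 14 column gaps: 330 + 98 = 428 mm.

428 mm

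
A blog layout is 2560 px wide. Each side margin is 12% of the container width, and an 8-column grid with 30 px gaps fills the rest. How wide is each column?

Margins: 12% × 2560 = 307.2 px each, so content = 2560 − 614.4 = 1945.6 px.
8 columns + 7 gaps: 8c + 7·30 = 1945.6.
8c = 1945.6 − 210 = 1735.6, so c = 216.95 px.

216.95 px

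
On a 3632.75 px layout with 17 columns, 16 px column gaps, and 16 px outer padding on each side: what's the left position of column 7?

Inside the margins: 3632.75 − 32 = 3600.75 px.
17 columns + 16 column gaps: 17c + 16·16 = 3600.75.
17c = 3600.75 − 256 = 3344.75, so c = 196.75 px.
Column 7 starts at margin + 6·(column + gutter) = 16 + 6·212.75 = 1292.5 px.

1292.5 px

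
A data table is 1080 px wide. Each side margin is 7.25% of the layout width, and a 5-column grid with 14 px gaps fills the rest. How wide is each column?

173.48 px

Margins: 7.25% × 1080 = 78.3 px each, so content = 1080 − 156.6 = 923.4 px.
Subtracting 4 gaps of 14 leaves 867.4 for 5 columns, so c = 173.48 px.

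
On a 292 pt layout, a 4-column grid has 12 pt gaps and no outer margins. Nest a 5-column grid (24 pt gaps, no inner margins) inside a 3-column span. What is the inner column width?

292 − 3·12 = 256; ÷4 gives c = 64 pt.
3-column span = 3·64 + 2·12 = 216 pt.
216 − 4·24 = 120; ÷5 gives d = 24 pt.

24 pt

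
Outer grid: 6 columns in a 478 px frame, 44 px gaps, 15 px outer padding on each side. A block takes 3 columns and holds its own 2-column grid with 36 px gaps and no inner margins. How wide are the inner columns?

Outer content = 478 − 2·15 = 448 px.
Subtracting 5 gaps of 44 leaves 228 for 6 columns, so c = 38 px.
3 columns plus 2 gaps: 114 + 88 = 202 px.
Subtracting 1 gap of 36 leaves 166 for 2 columns, so d = 83 px.

83 px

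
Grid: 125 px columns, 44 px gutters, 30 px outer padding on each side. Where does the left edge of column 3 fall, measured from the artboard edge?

368 px

Each column+gutter stride is 169 px; 2 of them past the 30 px margin is 30 + 338 = 368 px.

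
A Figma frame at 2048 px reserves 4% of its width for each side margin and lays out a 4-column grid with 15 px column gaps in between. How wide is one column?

Each margin = 4% of 2048 = 81.92 px; content = 2048 − 2·81.92 = 1884.16 px.
4 columns + 3 column gaps: 4c + 3·15 = 1884.16.
4c = 1884.16 − 45 = 1839.16, so c = 459.79 px.

459.79 px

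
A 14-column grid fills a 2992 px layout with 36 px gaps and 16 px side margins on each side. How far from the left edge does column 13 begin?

2584 px

Content = 2992 − 2·16 = 2960 px.
14 columns + 13 gaps: 14c + 13·36 = 2960.
14c = 2960 − 468 = 2492, so c = 178 px.
Column 13 starts at margin + 12·(column + gutter) = 16 + 12·214 = 2584 px.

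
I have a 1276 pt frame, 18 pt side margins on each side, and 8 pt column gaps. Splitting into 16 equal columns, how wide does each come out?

Subtract both margins: 1276 − 2·18 = 1240 pt.
16 columns + 15 column gaps: 16c + 15·8 = 1240.
16c = 1240 − 120 = 1120, so c = 70 pt.

70 pt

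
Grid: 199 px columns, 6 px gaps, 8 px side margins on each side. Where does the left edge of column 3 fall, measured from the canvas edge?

Each column+gutter stride is 205 px; 2 of them past the 8 px margin is 8 + 410 = 418 px.

418 px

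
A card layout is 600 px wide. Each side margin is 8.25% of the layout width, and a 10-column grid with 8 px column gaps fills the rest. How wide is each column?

42.9 px

Margins: 8.25% × 600 = 49.5 px each, so content = 600 − 99 = 501 px.
10 columns + 9 column gaps: 10c + 9·8 = 501.
10c = 501 − 72 = 429, so c = 42.9 px.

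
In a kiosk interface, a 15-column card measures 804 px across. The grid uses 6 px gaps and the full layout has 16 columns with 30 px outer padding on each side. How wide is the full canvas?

15c + 14·6 = 804 → 15c = 720 → c = 48 px.
Adding margins, columns and gutters: 60 + 768 + 90 = 918 px.

918 px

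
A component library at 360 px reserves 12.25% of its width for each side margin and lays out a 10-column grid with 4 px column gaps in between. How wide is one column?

23.58 px

360 × (1 − 2·12.25%) = 360 × 75.5% = 271.8 px for the columns.
10c + 9·4 = 271.8 → 10c = 235.8 → c = 23.58 px.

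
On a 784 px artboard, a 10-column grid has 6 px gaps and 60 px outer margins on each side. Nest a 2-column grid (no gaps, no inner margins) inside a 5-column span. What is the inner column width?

Outer content = 784 − 2·60 = 664 px.
664 − 9·6 = 610; ÷10 gives c = 61 px.
Span of 5: 5·61 + 4·6 = 305 + 24 = 329 px.
With no gaps, each column is 329/2 = 164.5 px.

164.5 px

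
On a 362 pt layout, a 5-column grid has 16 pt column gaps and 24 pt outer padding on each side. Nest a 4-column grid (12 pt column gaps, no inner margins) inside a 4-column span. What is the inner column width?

53 pt

Take off 48 pt of margins, leaving 314 pt.
5c + 4·16 = 314 → 5c = 250 → c = 50 pt.
Span of 4: 4·50 + 3·16 = 200 + 48 = 248 pt.
248 − 3·12 = 212; ÷4 gives d = 53 pt.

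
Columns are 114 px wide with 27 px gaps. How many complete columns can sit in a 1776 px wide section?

12 columns

12 columns: 12·114 + 11·27 = 1665 px ≤ 1776.
13 columns: 1806 px > 1776. So 12.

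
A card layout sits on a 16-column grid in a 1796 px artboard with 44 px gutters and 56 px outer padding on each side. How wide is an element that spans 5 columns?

Subtract both margins: 1796 − 2·56 = 1684 px.
1684 − 15·44 = 1024; ÷16 gives c = 64 px.
5-column span = 5·64 + 4·44 = 496 px.

496 px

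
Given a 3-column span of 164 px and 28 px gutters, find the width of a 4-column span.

228 px

164 − 2·28 = 108; ÷3 gives c = 36 px.
4-column span = 4·36 + 3·28 = 228 px.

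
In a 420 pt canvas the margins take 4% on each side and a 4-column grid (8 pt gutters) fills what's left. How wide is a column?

Each margin = 4% of 420 = 16.8 pt; content = 420 − 2·16.8 = 386.4 pt.
Subtracting 3 gutters of 8 leaves 362.4 for 4 columns, so c = 90.6 pt.

90.6 pt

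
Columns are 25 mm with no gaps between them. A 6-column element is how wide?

150 mm

With no gaps, 6 columns span 6·25 = 150 mm.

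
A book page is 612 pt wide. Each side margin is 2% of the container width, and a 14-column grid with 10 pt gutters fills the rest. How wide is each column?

Each margin = 2% of 612 = 12.24 pt; content = 612 − 2·12.24 = 587.52 pt.
587.52 − 13·10 = 457.52; ÷14 gives c = 32.68 pt.

32.68 pt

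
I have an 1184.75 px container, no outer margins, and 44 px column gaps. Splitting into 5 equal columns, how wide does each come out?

201.75 px

5c + 4·44 = 1184.75 → 5c = 1008.75 → c = 201.75 px.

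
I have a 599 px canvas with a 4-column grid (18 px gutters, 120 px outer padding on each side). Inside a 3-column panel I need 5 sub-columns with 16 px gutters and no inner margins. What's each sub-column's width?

Subtract both margins: 599 − 2·120 = 359 px.
Subtracting 3 gutters of 18 leaves 305 for 4 columns, so c = 76.25 px.
3-column span = 3·76.25 + 2·18 = 264.75 px.
Subtracting 4 gutters of 16 leaves 200.75 for 5 columns, so d = 40.15 px.

40.15 px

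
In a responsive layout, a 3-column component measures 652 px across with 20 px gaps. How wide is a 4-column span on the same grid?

876 px

3 columns + 2 gaps: 3c + 2·20 = 652.
3c = 652 − 40 = 612, so c = 204 px.
4-column span = 4·204 + 3·20 = 876 px.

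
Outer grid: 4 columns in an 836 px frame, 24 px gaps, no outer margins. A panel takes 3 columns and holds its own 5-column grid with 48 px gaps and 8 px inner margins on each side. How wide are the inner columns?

82.6 px

4 columns + 3 gaps: 4c + 3·24 = 836.
4c = 836 − 72 = 764, so c = 191 px.
Span of 3: 3·191 + 2·24 = 573 + 48 = 621 px.
Inner content = 621 − 2·8 = 605 px.
5d + 4·48 = 605 → 5d = 413 → d = 82.6 px.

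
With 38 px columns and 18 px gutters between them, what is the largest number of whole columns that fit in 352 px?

6 columns

Each extra column adds 38 + 18 = 56 px.
(352 + 18) / 56 = 6.61, so 6 columns fit.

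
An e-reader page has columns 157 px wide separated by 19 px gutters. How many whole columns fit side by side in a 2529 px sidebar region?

k columns need k·157 + (k−1)·19 = k·176 − 19.
k·176 − 19 ≤ 2529 → k ≤ 2548 / 176 ≈ 14.48, so k = 14.

14 columns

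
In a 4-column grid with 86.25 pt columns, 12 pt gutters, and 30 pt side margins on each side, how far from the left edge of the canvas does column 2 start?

Each column+gutter stride is 98.25 pt; 1 of them past the 30 pt margin is 30 + 98.25 = 128.25 pt.

128.25 pt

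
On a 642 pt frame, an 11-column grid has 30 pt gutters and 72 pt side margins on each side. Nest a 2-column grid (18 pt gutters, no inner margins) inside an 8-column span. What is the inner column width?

168 pt

Inside the margins: 642 − 144 = 498 pt.
11 columns + 10 gutters: 11c + 10·30 = 498.
11c = 498 − 300 = 198, so c = 18 pt.
8-column span = 8·18 + 7·30 = 354 pt.
Subtracting 1 gutter of 18 leaves 336 for 2 columns, so d = 168 pt.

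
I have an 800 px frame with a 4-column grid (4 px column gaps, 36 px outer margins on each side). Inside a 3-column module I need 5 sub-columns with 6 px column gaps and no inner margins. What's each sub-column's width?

Inside the margins: 800 − 72 = 728 px.
4c + 3·4 = 728 → 4c = 716 → c = 179 px.
Span of 3: 3·179 + 2·4 = 537 + 8 = 545 px.
545 − 4·6 = 521; ÷5 gives d = 104.2 px.

104.2 px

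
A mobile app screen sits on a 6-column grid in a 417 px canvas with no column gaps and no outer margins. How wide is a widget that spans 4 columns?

With no column gaps, each column is 417/6 = 69.5 px.
With no column gaps, 4 columns span 4·69.5 = 278 px.

278 px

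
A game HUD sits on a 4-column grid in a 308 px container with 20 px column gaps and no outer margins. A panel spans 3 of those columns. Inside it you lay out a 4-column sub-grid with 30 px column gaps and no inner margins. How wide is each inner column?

Subtracting 3 column gaps of 20 leaves 248 for 4 columns, so c = 62 px.
Span of 3: 3·62 + 2·20 = 186 + 40 = 226 px.
Subtracting 3 column gaps of 30 leaves 136 for 4 columns, so d = 34 px.

34 px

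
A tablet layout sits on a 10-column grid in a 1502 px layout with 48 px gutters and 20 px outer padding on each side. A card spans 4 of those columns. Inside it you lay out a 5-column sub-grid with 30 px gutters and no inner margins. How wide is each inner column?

Outer content = 1502 − 2·20 = 1462 px.
Subtracting 9 gutters of 48 leaves 1030 for 10 columns, so c = 103 px.
Span of 4: 4·103 + 3·48 = 412 + 144 = 556 px.
556 − 4·30 = 436; ÷5 gives d = 87.2 px.

87.2 px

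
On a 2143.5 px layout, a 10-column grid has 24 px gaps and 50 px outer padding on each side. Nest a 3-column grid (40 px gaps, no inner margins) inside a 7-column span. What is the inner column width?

447.75 px

Take off 100 px of margins, leaving 2043.5 px.
2043.5 − 9·24 = 1827.5; ÷10 gives c = 182.75 px.
Span of 7: 7·182.75 + 6·24 = 1279.25 + 144 = 1423.25 px.
3d + 2·40 = 1423.25 → 3d = 1343.25 → d = 447.75 px.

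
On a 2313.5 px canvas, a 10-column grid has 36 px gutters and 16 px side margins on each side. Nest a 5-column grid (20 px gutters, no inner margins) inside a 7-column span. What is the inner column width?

Outer content = 2313.5 − 2·16 = 2281.5 px.
Subtracting 9 gutters of 36 leaves 1957.5 for 10 columns, so c = 195.75 px.
7 columns plus 6 gutters: 1370.25 + 216 = 1586.25 px.
1586.25 − 4·20 = 1506.25; ÷5 gives d = 301.25 px.

301.25 px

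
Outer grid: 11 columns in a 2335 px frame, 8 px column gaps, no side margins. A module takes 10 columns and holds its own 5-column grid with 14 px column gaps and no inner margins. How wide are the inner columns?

11 columns + 10 column gaps: 11c + 10·8 = 2335.
11c = 2335 − 80 = 2255, so c = 205 px.
Span of 10: 10·205 + 9·8 = 2050 + 72 = 2122 px.
5d + 4·14 = 2122 → 5d = 2066 → d = 413.2 px.

413.2 px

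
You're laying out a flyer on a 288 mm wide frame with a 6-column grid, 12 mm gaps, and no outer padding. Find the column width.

38 mm

Subtracting 5 gaps of 12 leaves 228 for 6 columns, so c = 38 mm.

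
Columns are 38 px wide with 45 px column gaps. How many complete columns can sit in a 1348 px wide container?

k columns need k·38 + (k−1)·45 = k·83 − 45.
k·83 − 45 ≤ 1348 → k ≤ 1393 / 83 ≈ 16.78, so k = 16.

16 columns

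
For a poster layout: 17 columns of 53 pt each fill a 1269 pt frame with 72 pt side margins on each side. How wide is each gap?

14 pt

Subtract both margins: 1269 − 2·72 = 1125 pt.
17 columns take 17·53 = 901 pt; remaining 224 splits into 16 gaps.
g = 224 / 16 = 14 pt.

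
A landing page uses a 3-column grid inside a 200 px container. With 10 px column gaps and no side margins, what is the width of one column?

60 px

3c + 2·10 = 200 → 3c = 180 → c = 60 px.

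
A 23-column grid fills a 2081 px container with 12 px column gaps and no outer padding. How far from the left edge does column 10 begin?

Subtracting 22 column gaps of 12 leaves 1817 for 23 columns, so c = 79 px.
No margin, so column 10 starts at 9·(column + gutter) = 9·91 = 819 px.

819 px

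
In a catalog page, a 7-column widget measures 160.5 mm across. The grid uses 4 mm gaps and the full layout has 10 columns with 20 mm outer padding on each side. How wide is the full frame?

271 mm

7c + 6·4 = 160.5 → 7c = 136.5 → c = 19.5 mm.
Adding margins, columns and gutters: 40 + 195 + 36 = 271 mm.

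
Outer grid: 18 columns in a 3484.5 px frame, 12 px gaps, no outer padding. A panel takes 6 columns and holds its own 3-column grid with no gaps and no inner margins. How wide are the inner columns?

18c + 17·12 = 3484.5 → 18c = 3280.5 → c = 182.25 px.
6 columns plus 5 gaps: 1093.5 + 60 = 1153.5 px.
3d = 1153.5 → d = 384.5 px.

384.5 px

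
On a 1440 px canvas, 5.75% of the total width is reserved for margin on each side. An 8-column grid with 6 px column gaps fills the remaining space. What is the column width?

154.05 px

Each margin = 5.75% of 1440 = 82.8 px; content = 1440 − 2·82.8 = 1274.4 px.
Subtracting 7 column gaps of 6 leaves 1232.4 for 8 columns, so c = 154.05 px.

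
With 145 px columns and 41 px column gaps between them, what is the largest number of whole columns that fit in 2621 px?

Each extra column adds 145 + 41 = 186 px.
(2621 + 41) / 186 = 14.31, so 14 columns fit.

14 columns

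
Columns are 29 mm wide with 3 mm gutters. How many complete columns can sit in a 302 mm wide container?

9 columns

9 columns: 9·29 + 8·3 = 285 mm ≤ 302.
10 columns: 317 mm > 302. So 9.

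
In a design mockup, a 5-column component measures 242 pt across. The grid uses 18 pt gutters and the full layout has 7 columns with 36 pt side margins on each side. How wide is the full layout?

418 pt

5c + 4·18 = 242 → 5c = 170 → c = 34 pt.
Total width: 2·36 + 7·34 + 6·18 = 418 pt.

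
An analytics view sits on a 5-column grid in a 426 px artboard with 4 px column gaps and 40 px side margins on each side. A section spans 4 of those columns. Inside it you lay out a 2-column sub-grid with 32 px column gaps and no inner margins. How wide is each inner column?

Take off 80 px of margins, leaving 346 px.
5 columns + 4 column gaps: 5c + 4·4 = 346.
5c = 346 − 16 = 330, so c = 66 px.
4-column span = 4·66 + 3·4 = 276 px.
276 − 1·32 = 244; ÷2 gives d = 122 px.

122 px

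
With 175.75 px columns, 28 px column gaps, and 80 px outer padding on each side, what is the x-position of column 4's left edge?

691.25 px

Before column 4: the margin + 3 columns + 3 column gaps.
Offset = 80 + 3·(175.75 + 28) = 80 + 611.25 = 691.25 px.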